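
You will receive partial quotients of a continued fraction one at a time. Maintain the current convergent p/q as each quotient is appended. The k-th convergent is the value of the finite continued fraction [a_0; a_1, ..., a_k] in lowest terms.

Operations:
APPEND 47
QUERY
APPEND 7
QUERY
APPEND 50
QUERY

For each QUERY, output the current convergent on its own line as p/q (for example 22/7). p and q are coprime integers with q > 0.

47/1
330/7
16547/351

APPEND 47: p_0 = 47·1 + 0 = 47, q_0 = 47·0 + 1 = 1 → 47/1
APPEND 7: p_1 = 7·47 + 1 = 330, q_1 = 7·1 + 0 = 7 → 330/7
APPEND 50: p_2 = 50·330 + 47 = 16547, q_2 = 50·7 + 1 = 351 → 16547/351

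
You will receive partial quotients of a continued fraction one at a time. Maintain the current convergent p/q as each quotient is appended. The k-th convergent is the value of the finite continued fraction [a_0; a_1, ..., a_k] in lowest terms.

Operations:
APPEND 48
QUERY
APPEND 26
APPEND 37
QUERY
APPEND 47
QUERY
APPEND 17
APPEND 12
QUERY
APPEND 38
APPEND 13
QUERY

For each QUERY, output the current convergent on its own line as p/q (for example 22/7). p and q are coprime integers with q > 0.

APPEND 48: p_0 = 48·1 + 0 = 48, q_0 = 48·0 + 1 = 1 → 48/1
APPEND 26: p_1 = 26·48 + 1 = 1249, q_1 = 26·1 + 0 = 26 → 1249/26
APPEND 37: p_2 = 37·1249 + 48 = 46261, q_2 = 37·26 + 1 = 963 → 46261/963
APPEND 47: p_3 = 47·46261 + 1249 = 2175516, q_3 = 47·963 + 26 = 45287 → 2175516/45287
APPEND 17: p_4 = 17·2175516 + 46261 = 37030033, q_4 = 17·45287 + 963 = 770842 → 37030033/770842
APPEND 12: p_5 = 12·37030033 + 2175516 = 446535912, q_5 = 12·770842 + 45287 = 9295391 → 446535912/9295391
APPEND 38: p_6 = 38·446535912 + 37030033 = 17005394689, q_6 = 38·9295391 + 770842 = 353995700 → 17005394689/353995700
APPEND 13: p_7 = 13·17005394689 + 446535912 = 221516666869, q_7 = 13·353995700 + 9295391 = 4611239491 → 221516666869/4611239491

48/1
46261/963
2175516/45287
446535912/9295391
221516666869/4611239491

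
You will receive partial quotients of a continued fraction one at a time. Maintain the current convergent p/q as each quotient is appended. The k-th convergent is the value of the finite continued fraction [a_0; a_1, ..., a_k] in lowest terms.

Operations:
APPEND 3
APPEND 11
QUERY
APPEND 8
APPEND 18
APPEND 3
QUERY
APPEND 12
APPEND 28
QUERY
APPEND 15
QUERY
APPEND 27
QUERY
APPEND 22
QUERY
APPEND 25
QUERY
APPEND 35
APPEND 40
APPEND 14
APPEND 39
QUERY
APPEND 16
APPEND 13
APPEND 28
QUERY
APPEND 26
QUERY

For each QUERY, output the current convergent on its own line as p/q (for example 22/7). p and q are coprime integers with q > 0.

34/11
15227/4928
5271051/1705900
79253473/25649249
2145114822/694235623
47271779557/15298832955
1183939603747/383165059498
909960791207926747/294495749276869221
5348150681099074193596/1730852205164936433133
139242402280672036355259/45063804931994904660088

APPEND 3: p_0 = 3·1 + 0 = 3, q_0 = 3·0 + 1 = 1 → 3/1
APPEND 11: p_1 = 11·3 + 1 = 34, q_1 = 11·1 + 0 = 11 → 34/11
APPEND 8: p_2 = 8·34 + 3 = 275, q_2 = 8·11 + 1 = 89 → 275/89
APPEND 18: p_3 = 18·275 + 34 = 4984, q_3 = 18·89 + 11 = 1613 → 4984/1613
APPEND 3: p_4 = 3·4984 + 275 = 15227, q_4 = 3·1613 + 89 = 4928 → 15227/4928
APPEND 12: p_5 = 12·15227 + 4984 = 187708, q_5 = 12·4928 + 1613 = 60749 → 187708/60749
APPEND 28: p_6 = 28·187708 + 15227 = 5271051, q_6 = 28·60749 + 4928 = 1705900 → 5271051/1705900
APPEND 15: p_7 = 15·5271051 + 187708 = 79253473, q_7 = 15·1705900 + 60749 = 25649249 → 79253473/25649249
APPEND 27: p_8 = 27·79253473 + 5271051 = 2145114822, q_8 = 27·25649249 + 1705900 = 694235623 → 2145114822/694235623
APPEND 22: p_9 = 22·2145114822 + 79253473 = 47271779557, q_9 = 22·694235623 + 25649249 = 15298832955 → 47271779557/15298832955
APPEND 25: p_10 = 25·47271779557 + 2145114822 = 1183939603747, q_10 = 25·15298832955 + 694235623 = 383165059498 → 1183939603747/383165059498
APPEND 35: p_11 = 35·1183939603747 + 47271779557 = 41485157910702, q_11 = 35·383165059498 + 15298832955 = 13426075915385 → 41485157910702/13426075915385
APPEND 40: p_12 = 40·41485157910702 + 1183939603747 = 1660590256031827, q_12 = 40·13426075915385 + 383165059498 = 537426201674898 → 1660590256031827/537426201674898
APPEND 14: p_13 = 14·1660590256031827 + 41485157910702 = 23289748742356280, q_13 = 14·537426201674898 + 13426075915385 = 7537392899363957 → 23289748742356280/7537392899363957
APPEND 39: p_14 = 39·23289748742356280 + 1660590256031827 = 909960791207926747, q_14 = 39·7537392899363957 + 537426201674898 = 294495749276869221 → 909960791207926747/294495749276869221
APPEND 16: p_15 = 16·909960791207926747 + 23289748742356280 = 14582662408069184232, q_15 = 16·294495749276869221 + 7537392899363957 = 4719469381329271493 → 14582662408069184232/4719469381329271493
APPEND 13: p_16 = 13·14582662408069184232 + 909960791207926747 = 190484572096107321763, q_16 = 13·4719469381329271493 + 294495749276869221 = 61647597706557398630 → 190484572096107321763/61647597706557398630
APPEND 28: p_17 = 28·190484572096107321763 + 14582662408069184232 = 5348150681099074193596, q_17 = 28·61647597706557398630 + 4719469381329271493 = 1730852205164936433133 → 5348150681099074193596/1730852205164936433133
APPEND 26: p_18 = 26·5348150681099074193596 + 190484572096107321763 = 139242402280672036355259, q_18 = 26·1730852205164936433133 + 61647597706557398630 = 45063804931994904660088 → 139242402280672036355259/45063804931994904660088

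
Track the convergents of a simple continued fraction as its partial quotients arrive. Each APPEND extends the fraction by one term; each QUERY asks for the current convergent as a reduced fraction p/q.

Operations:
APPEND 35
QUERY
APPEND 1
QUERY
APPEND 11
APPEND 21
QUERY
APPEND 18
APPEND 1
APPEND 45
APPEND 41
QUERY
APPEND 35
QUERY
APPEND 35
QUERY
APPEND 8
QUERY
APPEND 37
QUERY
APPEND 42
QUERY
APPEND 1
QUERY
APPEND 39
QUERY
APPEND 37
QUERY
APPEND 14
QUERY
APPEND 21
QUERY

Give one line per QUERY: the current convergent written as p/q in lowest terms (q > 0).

APPEND 35: p_0 = 35·1 + 0 = 35, q_0 = 35·0 + 1 = 1 → 35/1
APPEND 1: p_1 = 1·35 + 1 = 36, q_1 = 1·1 + 0 = 1 → 36/1
APPEND 11: p_2 = 11·36 + 35 = 431, q_2 = 11·1 + 1 = 12 → 431/12
APPEND 21: p_3 = 21·431 + 36 = 9087, q_3 = 21·12 + 1 = 253 → 9087/253
APPEND 18: p_4 = 18·9087 + 431 = 163997, q_4 = 18·253 + 12 = 4566 → 163997/4566
APPEND 1: p_5 = 1·163997 + 9087 = 173084, q_5 = 1·4566 + 253 = 4819 → 173084/4819
APPEND 45: p_6 = 45·173084 + 163997 = 7952777, q_6 = 45·4819 + 4566 = 221421 → 7952777/221421
APPEND 41: p_7 = 41·7952777 + 173084 = 326236941, q_7 = 41·221421 + 4819 = 9083080 → 326236941/9083080
APPEND 35: p_8 = 35·326236941 + 7952777 = 11426245712, q_8 = 35·9083080 + 221421 = 318129221 → 11426245712/318129221
APPEND 35: p_9 = 35·11426245712 + 326236941 = 400244836861, q_9 = 35·318129221 + 9083080 = 11143605815 → 400244836861/11143605815
APPEND 8: p_10 = 8·400244836861 + 11426245712 = 3213384940600, q_10 = 8·11143605815 + 318129221 = 89466975741 → 3213384940600/89466975741
APPEND 37: p_11 = 37·3213384940600 + 400244836861 = 119295487639061, q_11 = 37·89466975741 + 11143605815 = 3321421708232 → 119295487639061/3321421708232
APPEND 42: p_12 = 42·119295487639061 + 3213384940600 = 5013623865781162, q_12 = 42·3321421708232 + 89466975741 = 139589178721485 → 5013623865781162/139589178721485
APPEND 1: p_13 = 1·5013623865781162 + 119295487639061 = 5132919353420223, q_13 = 1·139589178721485 + 3321421708232 = 142910600429717 → 5132919353420223/142910600429717
APPEND 39: p_14 = 39·5132919353420223 + 5013623865781162 = 205197478649169859, q_14 = 39·142910600429717 + 139589178721485 = 5713102595480448 → 205197478649169859/5713102595480448
APPEND 37: p_15 = 37·205197478649169859 + 5132919353420223 = 7597439629372705006, q_15 = 37·5713102595480448 + 142910600429717 = 211527706633206293 → 7597439629372705006/211527706633206293
APPEND 14: p_16 = 14·7597439629372705006 + 205197478649169859 = 106569352289867039943, q_16 = 14·211527706633206293 + 5713102595480448 = 2967100995460368550 → 106569352289867039943/2967100995460368550
APPEND 21: p_17 = 21·106569352289867039943 + 7597439629372705006 = 2245553837716580543809, q_17 = 21·2967100995460368550 + 211527706633206293 = 62520648611300945843 → 2245553837716580543809/62520648611300945843

35/1
36/1
9087/253
326236941/9083080
11426245712/318129221
400244836861/11143605815
3213384940600/89466975741
119295487639061/3321421708232
5013623865781162/139589178721485
5132919353420223/142910600429717
205197478649169859/5713102595480448
7597439629372705006/211527706633206293
106569352289867039943/2967100995460368550
2245553837716580543809/62520648611300945843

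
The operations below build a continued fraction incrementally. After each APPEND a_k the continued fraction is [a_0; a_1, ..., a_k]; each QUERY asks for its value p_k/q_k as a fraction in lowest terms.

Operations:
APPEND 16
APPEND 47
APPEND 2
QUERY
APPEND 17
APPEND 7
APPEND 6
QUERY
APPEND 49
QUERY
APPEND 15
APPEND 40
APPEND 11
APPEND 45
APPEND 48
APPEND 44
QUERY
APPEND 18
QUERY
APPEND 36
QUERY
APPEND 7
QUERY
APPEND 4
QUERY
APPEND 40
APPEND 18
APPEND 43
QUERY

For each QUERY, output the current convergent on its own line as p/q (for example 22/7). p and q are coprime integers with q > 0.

APPEND 16: p_0 = 16·1 + 0 = 16, q_0 = 16·0 + 1 = 1 → 16/1
APPEND 47: p_1 = 47·16 + 1 = 753, q_1 = 47·1 + 0 = 47 → 753/47
APPEND 2: p_2 = 2·753 + 16 = 1522, q_2 = 2·47 + 1 = 95 → 1522/95
APPEND 17: p_3 = 17·1522 + 753 = 26627, q_3 = 17·95 + 47 = 1662 → 26627/1662
APPEND 7: p_4 = 7·26627 + 1522 = 187911, q_4 = 7·1662 + 95 = 11729 → 187911/11729
APPEND 6: p_5 = 6·187911 + 26627 = 1154093, q_5 = 6·11729 + 1662 = 72036 → 1154093/72036
APPEND 49: p_6 = 49·1154093 + 187911 = 56738468, q_6 = 49·72036 + 11729 = 3541493 → 56738468/3541493
APPEND 15: p_7 = 15·56738468 + 1154093 = 852231113, q_7 = 15·3541493 + 72036 = 53194431 → 852231113/53194431
APPEND 40: p_8 = 40·852231113 + 56738468 = 34145982988, q_8 = 40·53194431 + 3541493 = 2131318733 → 34145982988/2131318733
APPEND 11: p_9 = 11·34145982988 + 852231113 = 376458043981, q_9 = 11·2131318733 + 53194431 = 23497700494 → 376458043981/23497700494
APPEND 45: p_10 = 45·376458043981 + 34145982988 = 16974757962133, q_10 = 45·23497700494 + 2131318733 = 1059527840963 → 16974757962133/1059527840963
APPEND 48: p_11 = 48·16974757962133 + 376458043981 = 815164840226365, q_11 = 48·1059527840963 + 23497700494 = 50880834066718 → 815164840226365/50880834066718
APPEND 44: p_12 = 44·815164840226365 + 16974757962133 = 35884227727922193, q_12 = 44·50880834066718 + 1059527840963 = 2239816226776555 → 35884227727922193/2239816226776555
APPEND 18: p_13 = 18·35884227727922193 + 815164840226365 = 646731263942825839, q_13 = 18·2239816226776555 + 50880834066718 = 40367572916044708 → 646731263942825839/40367572916044708
APPEND 36: p_14 = 36·646731263942825839 + 35884227727922193 = 23318209729669652397, q_14 = 36·40367572916044708 + 2239816226776555 = 1455472441204386043 → 23318209729669652397/1455472441204386043
APPEND 7: p_15 = 7·23318209729669652397 + 646731263942825839 = 163874199371630392618, q_15 = 7·1455472441204386043 + 40367572916044708 = 10228674661346747009 → 163874199371630392618/10228674661346747009
APPEND 4: p_16 = 4·163874199371630392618 + 23318209729669652397 = 678815007216191222869, q_16 = 4·10228674661346747009 + 1455472441204386043 = 42370171086591374079 → 678815007216191222869/42370171086591374079
APPEND 40: p_17 = 40·678815007216191222869 + 163874199371630392618 = 27316474488019279307378, q_17 = 40·42370171086591374079 + 10228674661346747009 = 1705035518125001710169 → 27316474488019279307378/1705035518125001710169
APPEND 18: p_18 = 18·27316474488019279307378 + 678815007216191222869 = 492375355791563218755673, q_18 = 18·1705035518125001710169 + 42370171086591374079 = 30733009497336622157121 → 492375355791563218755673/30733009497336622157121
APPEND 43: p_19 = 43·492375355791563218755673 + 27316474488019279307378 = 21199456773525237685801317, q_19 = 43·30733009497336622157121 + 1705035518125001710169 = 1323224443903599754466372 → 21199456773525237685801317/1323224443903599754466372

1522/95
1154093/72036
56738468/3541493
35884227727922193/2239816226776555
646731263942825839/40367572916044708
23318209729669652397/1455472441204386043
163874199371630392618/10228674661346747009
678815007216191222869/42370171086591374079
21199456773525237685801317/1323224443903599754466372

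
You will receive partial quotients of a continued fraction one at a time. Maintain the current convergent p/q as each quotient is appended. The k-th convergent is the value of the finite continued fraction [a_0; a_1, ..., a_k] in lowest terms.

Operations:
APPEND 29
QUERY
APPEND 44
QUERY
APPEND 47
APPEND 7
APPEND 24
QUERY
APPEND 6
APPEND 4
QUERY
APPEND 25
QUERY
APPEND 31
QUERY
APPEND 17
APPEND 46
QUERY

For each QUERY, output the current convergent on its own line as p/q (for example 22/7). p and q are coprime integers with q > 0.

APPEND 29: p_0 = 29·1 + 0 = 29, q_0 = 29·0 + 1 = 1 → 29/1
APPEND 44: p_1 = 44·29 + 1 = 1277, q_1 = 44·1 + 0 = 44 → 1277/44
APPEND 47: p_2 = 47·1277 + 29 = 60048, q_2 = 47·44 + 1 = 2069 → 60048/2069
APPEND 7: p_3 = 7·60048 + 1277 = 421613, q_3 = 7·2069 + 44 = 14527 → 421613/14527
APPEND 24: p_4 = 24·421613 + 60048 = 10178760, q_4 = 24·14527 + 2069 = 350717 → 10178760/350717
APPEND 6: p_5 = 6·10178760 + 421613 = 61494173, q_5 = 6·350717 + 14527 = 2118829 → 61494173/2118829
APPEND 4: p_6 = 4·61494173 + 10178760 = 256155452, q_6 = 4·2118829 + 350717 = 8826033 → 256155452/8826033
APPEND 25: p_7 = 25·256155452 + 61494173 = 6465380473, q_7 = 25·8826033 + 2118829 = 222769654 → 6465380473/222769654
APPEND 31: p_8 = 31·6465380473 + 256155452 = 200682950115, q_8 = 31·222769654 + 8826033 = 6914685307 → 200682950115/6914685307
APPEND 17: p_9 = 17·200682950115 + 6465380473 = 3418075532428, q_9 = 17·6914685307 + 222769654 = 117772419873 → 3418075532428/117772419873
APPEND 46: p_10 = 46·3418075532428 + 200682950115 = 157432157441803, q_10 = 46·117772419873 + 6914685307 = 5424445999465 → 157432157441803/5424445999465

29/1
1277/44
10178760/350717
256155452/8826033
6465380473/222769654
200682950115/6914685307
157432157441803/5424445999465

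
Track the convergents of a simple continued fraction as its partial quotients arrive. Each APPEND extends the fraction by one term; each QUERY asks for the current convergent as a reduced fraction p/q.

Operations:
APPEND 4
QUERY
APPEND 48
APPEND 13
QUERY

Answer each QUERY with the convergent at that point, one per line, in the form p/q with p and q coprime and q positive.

APPEND 4: p_0 = 4·1 + 0 = 4, q_0 = 4·0 + 1 = 1 → 4/1
APPEND 48: p_1 = 48·4 + 1 = 193, q_1 = 48·1 + 0 = 48 → 193/48
APPEND 13: p_2 = 13·193 + 4 = 2513, q_2 = 13·48 + 1 = 625 → 2513/625

4/1
2513/625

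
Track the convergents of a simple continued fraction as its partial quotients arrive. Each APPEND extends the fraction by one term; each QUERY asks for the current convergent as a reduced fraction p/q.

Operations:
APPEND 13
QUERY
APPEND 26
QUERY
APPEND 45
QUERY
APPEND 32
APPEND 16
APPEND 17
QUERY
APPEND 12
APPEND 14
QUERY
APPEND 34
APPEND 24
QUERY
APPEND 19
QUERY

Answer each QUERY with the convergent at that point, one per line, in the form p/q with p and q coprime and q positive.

APPEND 13: p_0 = 13·1 + 0 = 13, q_0 = 13·0 + 1 = 1 → 13/1
APPEND 26: p_1 = 26·13 + 1 = 339, q_1 = 26·1 + 0 = 26 → 339/26
APPEND 45: p_2 = 45·339 + 13 = 15268, q_2 = 45·26 + 1 = 1171 → 15268/1171
APPEND 32: p_3 = 32·15268 + 339 = 488915, q_3 = 32·1171 + 26 = 37498 → 488915/37498
APPEND 16: p_4 = 16·488915 + 15268 = 7837908, q_4 = 16·37498 + 1171 = 601139 → 7837908/601139
APPEND 17: p_5 = 17·7837908 + 488915 = 133733351, q_5 = 17·601139 + 37498 = 10256861 → 133733351/10256861
APPEND 12: p_6 = 12·133733351 + 7837908 = 1612638120, q_6 = 12·10256861 + 601139 = 123683471 → 1612638120/123683471
APPEND 14: p_7 = 14·1612638120 + 133733351 = 22710667031, q_7 = 14·123683471 + 10256861 = 1741825455 → 22710667031/1741825455
APPEND 34: p_8 = 34·22710667031 + 1612638120 = 773775317174, q_8 = 34·1741825455 + 123683471 = 59345748941 → 773775317174/59345748941
APPEND 24: p_9 = 24·773775317174 + 22710667031 = 18593318279207, q_9 = 24·59345748941 + 1741825455 = 1426039800039 → 18593318279207/1426039800039
APPEND 19: p_10 = 19·18593318279207 + 773775317174 = 354046822622107, q_10 = 19·1426039800039 + 59345748941 = 27154101949682 → 354046822622107/27154101949682

13/1
339/26
15268/1171
133733351/10256861
22710667031/1741825455
18593318279207/1426039800039
354046822622107/27154101949682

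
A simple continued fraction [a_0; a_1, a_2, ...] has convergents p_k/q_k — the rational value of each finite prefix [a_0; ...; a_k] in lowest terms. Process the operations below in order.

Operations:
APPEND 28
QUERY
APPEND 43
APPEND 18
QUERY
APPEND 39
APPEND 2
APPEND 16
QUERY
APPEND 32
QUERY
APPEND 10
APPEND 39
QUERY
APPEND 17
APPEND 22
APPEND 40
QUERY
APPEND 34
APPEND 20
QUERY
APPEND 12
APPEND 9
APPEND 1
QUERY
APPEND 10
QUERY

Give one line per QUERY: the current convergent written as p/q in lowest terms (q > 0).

28/1
21718/775
28338319/1011244
908544340/32421119
356346031381/12716096045
5359277594942916/191244135272119
3652344647455439656/130332769938521499
443757195027038446746/15835335925462726069
4837318660259464613497/172618194864537566302

APPEND 28: p_0 = 28·1 + 0 = 28, q_0 = 28·0 + 1 = 1 → 28/1
APPEND 43: p_1 = 43·28 + 1 = 1205, q_1 = 43·1 + 0 = 43 → 1205/43
APPEND 18: p_2 = 18·1205 + 28 = 21718, q_2 = 18·43 + 1 = 775 → 21718/775
APPEND 39: p_3 = 39·21718 + 1205 = 848207, q_3 = 39·775 + 43 = 30268 → 848207/30268
APPEND 2: p_4 = 2·848207 + 21718 = 1718132, q_4 = 2·30268 + 775 = 61311 → 1718132/61311
APPEND 16: p_5 = 16·1718132 + 848207 = 28338319, q_5 = 16·61311 + 30268 = 1011244 → 28338319/1011244
APPEND 32: p_6 = 32·28338319 + 1718132 = 908544340, q_6 = 32·1011244 + 61311 = 32421119 → 908544340/32421119
APPEND 10: p_7 = 10·908544340 + 28338319 = 9113781719, q_7 = 10·32421119 + 1011244 = 325222434 → 9113781719/325222434
APPEND 39: p_8 = 39·9113781719 + 908544340 = 356346031381, q_8 = 39·325222434 + 32421119 = 12716096045 → 356346031381/12716096045
APPEND 17: p_9 = 17·356346031381 + 9113781719 = 6066996315196, q_9 = 17·12716096045 + 325222434 = 216498855199 → 6066996315196/216498855199
APPEND 22: p_10 = 22·6066996315196 + 356346031381 = 133830264965693, q_10 = 22·216498855199 + 12716096045 = 4775690910423 → 133830264965693/4775690910423
APPEND 40: p_11 = 40·133830264965693 + 6066996315196 = 5359277594942916, q_11 = 40·4775690910423 + 216498855199 = 191244135272119 → 5359277594942916/191244135272119
APPEND 34: p_12 = 34·5359277594942916 + 133830264965693 = 182349268493024837, q_12 = 34·191244135272119 + 4775690910423 = 6507076290162469 → 182349268493024837/6507076290162469
APPEND 20: p_13 = 20·182349268493024837 + 5359277594942916 = 3652344647455439656, q_13 = 20·6507076290162469 + 191244135272119 = 130332769938521499 → 3652344647455439656/130332769938521499
APPEND 12: p_14 = 12·3652344647455439656 + 182349268493024837 = 44010485037958300709, q_14 = 12·130332769938521499 + 6507076290162469 = 1570500315552420457 → 44010485037958300709/1570500315552420457
APPEND 9: p_15 = 9·44010485037958300709 + 3652344647455439656 = 399746709989080146037, q_15 = 9·1570500315552420457 + 130332769938521499 = 14264835609910305612 → 399746709989080146037/14264835609910305612
APPEND 1: p_16 = 1·399746709989080146037 + 44010485037958300709 = 443757195027038446746, q_16 = 1·14264835609910305612 + 1570500315552420457 = 15835335925462726069 → 443757195027038446746/15835335925462726069
APPEND 10: p_17 = 10·443757195027038446746 + 399746709989080146037 = 4837318660259464613497, q_17 = 10·15835335925462726069 + 14264835609910305612 = 172618194864537566302 → 4837318660259464613497/172618194864537566302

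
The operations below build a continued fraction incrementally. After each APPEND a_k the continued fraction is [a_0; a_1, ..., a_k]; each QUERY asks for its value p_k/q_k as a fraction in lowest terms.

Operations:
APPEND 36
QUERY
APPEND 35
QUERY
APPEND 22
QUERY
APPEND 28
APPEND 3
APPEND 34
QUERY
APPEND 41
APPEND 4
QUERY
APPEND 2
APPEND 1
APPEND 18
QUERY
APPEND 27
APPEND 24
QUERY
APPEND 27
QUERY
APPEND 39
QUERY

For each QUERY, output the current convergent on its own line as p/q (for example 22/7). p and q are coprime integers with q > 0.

36/1
1261/35
27778/771
81186087/2253383
13405164007/372070755
813978079512/22592594797
529316889279312/14691602021845
14313576965174749/397284463315942
558758818531094523/15508785671343583

APPEND 36: p_0 = 36·1 + 0 = 36, q_0 = 36·0 + 1 = 1 → 36/1
APPEND 35: p_1 = 35·36 + 1 = 1261, q_1 = 35·1 + 0 = 35 → 1261/35
APPEND 22: p_2 = 22·1261 + 36 = 27778, q_2 = 22·35 + 1 = 771 → 27778/771
APPEND 28: p_3 = 28·27778 + 1261 = 779045, q_3 = 28·771 + 35 = 21623 → 779045/21623
APPEND 3: p_4 = 3·779045 + 27778 = 2364913, q_4 = 3·21623 + 771 = 65640 → 2364913/65640
APPEND 34: p_5 = 34·2364913 + 779045 = 81186087, q_5 = 34·65640 + 21623 = 2253383 → 81186087/2253383
APPEND 41: p_6 = 41·81186087 + 2364913 = 3330994480, q_6 = 41·2253383 + 65640 = 92454343 → 3330994480/92454343
APPEND 4: p_7 = 4·3330994480 + 81186087 = 13405164007, q_7 = 4·92454343 + 2253383 = 372070755 → 13405164007/372070755
APPEND 2: p_8 = 2·13405164007 + 3330994480 = 30141322494, q_8 = 2·372070755 + 92454343 = 836595853 → 30141322494/836595853
APPEND 1: p_9 = 1·30141322494 + 13405164007 = 43546486501, q_9 = 1·836595853 + 372070755 = 1208666608 → 43546486501/1208666608
APPEND 18: p_10 = 18·43546486501 + 30141322494 = 813978079512, q_10 = 18·1208666608 + 836595853 = 22592594797 → 813978079512/22592594797
APPEND 27: p_11 = 27·813978079512 + 43546486501 = 22020954633325, q_11 = 27·22592594797 + 1208666608 = 611208726127 → 22020954633325/611208726127
APPEND 24: p_12 = 24·22020954633325 + 813978079512 = 529316889279312, q_12 = 24·611208726127 + 22592594797 = 14691602021845 → 529316889279312/14691602021845
APPEND 27: p_13 = 27·529316889279312 + 22020954633325 = 14313576965174749, q_13 = 27·14691602021845 + 611208726127 = 397284463315942 → 14313576965174749/397284463315942
APPEND 39: p_14 = 39·14313576965174749 + 529316889279312 = 558758818531094523, q_14 = 39·397284463315942 + 14691602021845 = 15508785671343583 → 558758818531094523/15508785671343583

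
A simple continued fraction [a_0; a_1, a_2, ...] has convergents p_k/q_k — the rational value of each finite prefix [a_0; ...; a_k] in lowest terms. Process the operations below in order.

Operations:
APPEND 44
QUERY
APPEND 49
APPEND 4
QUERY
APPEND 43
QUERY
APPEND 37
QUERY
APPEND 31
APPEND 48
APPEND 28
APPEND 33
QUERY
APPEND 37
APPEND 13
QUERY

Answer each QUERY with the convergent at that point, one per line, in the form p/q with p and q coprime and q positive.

44/1
8672/197
375053/8520
13885633/315437
19155899204233/435160527236
9240681527695578/209918615813315

APPEND 44: p_0 = 44·1 + 0 = 44, q_0 = 44·0 + 1 = 1 → 44/1
APPEND 49: p_1 = 49·44 + 1 = 2157, q_1 = 49·1 + 0 = 49 → 2157/49
APPEND 4: p_2 = 4·2157 + 44 = 8672, q_2 = 4·49 + 1 = 197 → 8672/197
APPEND 43: p_3 = 43·8672 + 2157 = 375053, q_3 = 43·197 + 49 = 8520 → 375053/8520
APPEND 37: p_4 = 37·375053 + 8672 = 13885633, q_4 = 37·8520 + 197 = 315437 → 13885633/315437
APPEND 31: p_5 = 31·13885633 + 375053 = 430829676, q_5 = 31·315437 + 8520 = 9787067 → 430829676/9787067
APPEND 48: p_6 = 48·430829676 + 13885633 = 20693710081, q_6 = 48·9787067 + 315437 = 470094653 → 20693710081/470094653
APPEND 28: p_7 = 28·20693710081 + 430829676 = 579854711944, q_7 = 28·470094653 + 9787067 = 13172437351 → 579854711944/13172437351
APPEND 33: p_8 = 33·579854711944 + 20693710081 = 19155899204233, q_8 = 33·13172437351 + 470094653 = 435160527236 → 19155899204233/435160527236
APPEND 37: p_9 = 37·19155899204233 + 579854711944 = 709348125268565, q_9 = 37·435160527236 + 13172437351 = 16114111945083 → 709348125268565/16114111945083
APPEND 13: p_10 = 13·709348125268565 + 19155899204233 = 9240681527695578, q_10 = 13·16114111945083 + 435160527236 = 209918615813315 → 9240681527695578/209918615813315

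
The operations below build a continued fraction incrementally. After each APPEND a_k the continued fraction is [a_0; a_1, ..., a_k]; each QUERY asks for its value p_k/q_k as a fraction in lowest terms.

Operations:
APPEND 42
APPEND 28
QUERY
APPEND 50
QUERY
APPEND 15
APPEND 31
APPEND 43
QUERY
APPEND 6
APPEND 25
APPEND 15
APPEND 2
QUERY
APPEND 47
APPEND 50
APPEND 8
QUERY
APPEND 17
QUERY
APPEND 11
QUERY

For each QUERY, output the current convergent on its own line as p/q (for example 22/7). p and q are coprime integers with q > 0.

1177/28
58892/1401
1182531394/28131605
5570971915585/132529573583
106121715863913933/2524562314162004
1817301317726855096/43232343002194651
20096436210859319989/478080335338303165

APPEND 42: p_0 = 42·1 + 0 = 42, q_0 = 42·0 + 1 = 1 → 42/1
APPEND 28: p_1 = 28·42 + 1 = 1177, q_1 = 28·1 + 0 = 28 → 1177/28
APPEND 50: p_2 = 50·1177 + 42 = 58892, q_2 = 50·28 + 1 = 1401 → 58892/1401
APPEND 15: p_3 = 15·58892 + 1177 = 884557, q_3 = 15·1401 + 28 = 21043 → 884557/21043
APPEND 31: p_4 = 31·884557 + 58892 = 27480159, q_4 = 31·21043 + 1401 = 653734 → 27480159/653734
APPEND 43: p_5 = 43·27480159 + 884557 = 1182531394, q_5 = 43·653734 + 21043 = 28131605 → 1182531394/28131605
APPEND 6: p_6 = 6·1182531394 + 27480159 = 7122668523, q_6 = 6·28131605 + 653734 = 169443364 → 7122668523/169443364
APPEND 25: p_7 = 25·7122668523 + 1182531394 = 179249244469, q_7 = 25·169443364 + 28131605 = 4264215705 → 179249244469/4264215705
APPEND 15: p_8 = 15·179249244469 + 7122668523 = 2695861335558, q_8 = 15·4264215705 + 169443364 = 64132678939 → 2695861335558/64132678939
APPEND 2: p_9 = 2·2695861335558 + 179249244469 = 5570971915585, q_9 = 2·64132678939 + 4264215705 = 132529573583 → 5570971915585/132529573583
APPEND 47: p_10 = 47·5570971915585 + 2695861335558 = 264531541368053, q_10 = 47·132529573583 + 64132678939 = 6293022637340 → 264531541368053/6293022637340
APPEND 50: p_11 = 50·264531541368053 + 5570971915585 = 13232148040318235, q_11 = 50·6293022637340 + 132529573583 = 314783661440583 → 13232148040318235/314783661440583
APPEND 8: p_12 = 8·13232148040318235 + 264531541368053 = 106121715863913933, q_12 = 8·314783661440583 + 6293022637340 = 2524562314162004 → 106121715863913933/2524562314162004
APPEND 17: p_13 = 17·106121715863913933 + 13232148040318235 = 1817301317726855096, q_13 = 17·2524562314162004 + 314783661440583 = 43232343002194651 → 1817301317726855096/43232343002194651
APPEND 11: p_14 = 11·1817301317726855096 + 106121715863913933 = 20096436210859319989, q_14 = 11·43232343002194651 + 2524562314162004 = 478080335338303165 → 20096436210859319989/478080335338303165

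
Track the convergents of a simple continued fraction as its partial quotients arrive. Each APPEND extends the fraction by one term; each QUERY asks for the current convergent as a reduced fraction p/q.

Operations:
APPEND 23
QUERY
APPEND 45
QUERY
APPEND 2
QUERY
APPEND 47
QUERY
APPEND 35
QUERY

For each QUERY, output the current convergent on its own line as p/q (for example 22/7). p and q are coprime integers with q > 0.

23/1
1036/45
2095/91
99501/4322
3484630/151361

APPEND 23: p_0 = 23·1 + 0 = 23, q_0 = 23·0 + 1 = 1 → 23/1
APPEND 45: p_1 = 45·23 + 1 = 1036, q_1 = 45·1 + 0 = 45 → 1036/45
APPEND 2: p_2 = 2·1036 + 23 = 2095, q_2 = 2·45 + 1 = 91 → 2095/91
APPEND 47: p_3 = 47·2095 + 1036 = 99501, q_3 = 47·91 + 45 = 4322 → 99501/4322
APPEND 35: p_4 = 35·99501 + 2095 = 3484630, q_4 = 35·4322 + 91 = 151361 → 3484630/151361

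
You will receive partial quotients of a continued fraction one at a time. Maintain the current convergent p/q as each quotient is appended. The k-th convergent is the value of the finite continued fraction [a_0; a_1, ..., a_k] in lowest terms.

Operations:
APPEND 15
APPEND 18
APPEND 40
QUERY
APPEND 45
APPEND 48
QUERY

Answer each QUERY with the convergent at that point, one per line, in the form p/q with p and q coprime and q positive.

APPEND 15: p_0 = 15·1 + 0 = 15, q_0 = 15·0 + 1 = 1 → 15/1
APPEND 18: p_1 = 18·15 + 1 = 271, q_1 = 18·1 + 0 = 18 → 271/18
APPEND 40: p_2 = 40·271 + 15 = 10855, q_2 = 40·18 + 1 = 721 → 10855/721
APPEND 45: p_3 = 45·10855 + 271 = 488746, q_3 = 45·721 + 18 = 32463 → 488746/32463
APPEND 48: p_4 = 48·488746 + 10855 = 23470663, q_4 = 48·32463 + 721 = 1558945 → 23470663/1558945

10855/721
23470663/1558945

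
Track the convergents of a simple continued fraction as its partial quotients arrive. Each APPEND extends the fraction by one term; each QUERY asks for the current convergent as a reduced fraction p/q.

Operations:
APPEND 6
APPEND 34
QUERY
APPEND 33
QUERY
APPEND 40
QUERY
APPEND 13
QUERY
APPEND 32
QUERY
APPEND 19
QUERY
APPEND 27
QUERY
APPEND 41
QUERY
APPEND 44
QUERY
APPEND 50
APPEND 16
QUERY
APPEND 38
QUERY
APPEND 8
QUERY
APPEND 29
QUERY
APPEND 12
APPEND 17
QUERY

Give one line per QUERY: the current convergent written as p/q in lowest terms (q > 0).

205/34
6771/1123
271045/44954
3530356/585525
113242437/18781754
2155136659/357438851
58301932230/9669630731
2392534358089/396812298822
105329813688146/17469410778899
84407461313934370/13999347030679251
3212752413148271449/532849054517055310
25786426766500105962/4276791783167121731
751019128641651344347/124559810766363585509
154397290626569027392489/25607466667418376098772

APPEND 6: p_0 = 6·1 + 0 = 6, q_0 = 6·0 + 1 = 1 → 6/1
APPEND 34: p_1 = 34·6 + 1 = 205, q_1 = 34·1 + 0 = 34 → 205/34
APPEND 33: p_2 = 33·205 + 6 = 6771, q_2 = 33·34 + 1 = 1123 → 6771/1123
APPEND 40: p_3 = 40·6771 + 205 = 271045, q_3 = 40·1123 + 34 = 44954 → 271045/44954
APPEND 13: p_4 = 13·271045 + 6771 = 3530356, q_4 = 13·44954 + 1123 = 585525 → 3530356/585525
APPEND 32: p_5 = 32·3530356 + 271045 = 113242437, q_5 = 32·585525 + 44954 = 18781754 → 113242437/18781754
APPEND 19: p_6 = 19·113242437 + 3530356 = 2155136659, q_6 = 19·18781754 + 585525 = 357438851 → 2155136659/357438851
APPEND 27: p_7 = 27·2155136659 + 113242437 = 58301932230, q_7 = 27·357438851 + 18781754 = 9669630731 → 58301932230/9669630731
APPEND 41: p_8 = 41·58301932230 + 2155136659 = 2392534358089, q_8 = 41·9669630731 + 357438851 = 396812298822 → 2392534358089/396812298822
APPEND 44: p_9 = 44·2392534358089 + 58301932230 = 105329813688146, q_9 = 44·396812298822 + 9669630731 = 17469410778899 → 105329813688146/17469410778899
APPEND 50: p_10 = 50·105329813688146 + 2392534358089 = 5268883218765389, q_10 = 50·17469410778899 + 396812298822 = 873867351243772 → 5268883218765389/873867351243772
APPEND 16: p_11 = 16·5268883218765389 + 105329813688146 = 84407461313934370, q_11 = 16·873867351243772 + 17469410778899 = 13999347030679251 → 84407461313934370/13999347030679251
APPEND 38: p_12 = 38·84407461313934370 + 5268883218765389 = 3212752413148271449, q_12 = 38·13999347030679251 + 873867351243772 = 532849054517055310 → 3212752413148271449/532849054517055310
APPEND 8: p_13 = 8·3212752413148271449 + 84407461313934370 = 25786426766500105962, q_13 = 8·532849054517055310 + 13999347030679251 = 4276791783167121731 → 25786426766500105962/4276791783167121731
APPEND 29: p_14 = 29·25786426766500105962 + 3212752413148271449 = 751019128641651344347, q_14 = 29·4276791783167121731 + 532849054517055310 = 124559810766363585509 → 751019128641651344347/124559810766363585509
APPEND 12: p_15 = 12·751019128641651344347 + 25786426766500105962 = 9038015970466316238126, q_15 = 12·124559810766363585509 + 4276791783167121731 = 1498994520979530147839 → 9038015970466316238126/1498994520979530147839
APPEND 17: p_16 = 17·9038015970466316238126 + 751019128641651344347 = 154397290626569027392489, q_16 = 17·1498994520979530147839 + 124559810766363585509 = 25607466667418376098772 → 154397290626569027392489/25607466667418376098772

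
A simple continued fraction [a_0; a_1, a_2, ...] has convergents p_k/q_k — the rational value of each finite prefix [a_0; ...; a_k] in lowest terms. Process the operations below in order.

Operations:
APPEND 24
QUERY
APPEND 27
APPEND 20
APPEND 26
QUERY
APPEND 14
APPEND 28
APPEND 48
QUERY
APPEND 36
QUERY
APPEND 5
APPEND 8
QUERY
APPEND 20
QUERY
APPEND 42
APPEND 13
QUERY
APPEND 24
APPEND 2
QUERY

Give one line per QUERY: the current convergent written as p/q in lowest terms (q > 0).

APPEND 24: p_0 = 24·1 + 0 = 24, q_0 = 24·0 + 1 = 1 → 24/1
APPEND 27: p_1 = 27·24 + 1 = 649, q_1 = 27·1 + 0 = 27 → 649/27
APPEND 20: p_2 = 20·649 + 24 = 13004, q_2 = 20·27 + 1 = 541 → 13004/541
APPEND 26: p_3 = 26·13004 + 649 = 338753, q_3 = 26·541 + 27 = 14093 → 338753/14093
APPEND 14: p_4 = 14·338753 + 13004 = 4755546, q_4 = 14·14093 + 541 = 197843 → 4755546/197843
APPEND 28: p_5 = 28·4755546 + 338753 = 133494041, q_5 = 28·197843 + 14093 = 5553697 → 133494041/5553697
APPEND 48: p_6 = 48·133494041 + 4755546 = 6412469514, q_6 = 48·5553697 + 197843 = 266775299 → 6412469514/266775299
APPEND 36: p_7 = 36·6412469514 + 133494041 = 230982396545, q_7 = 36·266775299 + 5553697 = 9609464461 → 230982396545/9609464461
APPEND 5: p_8 = 5·230982396545 + 6412469514 = 1161324452239, q_8 = 5·9609464461 + 266775299 = 48314097604 → 1161324452239/48314097604
APPEND 8: p_9 = 8·1161324452239 + 230982396545 = 9521578014457, q_9 = 8·48314097604 + 9609464461 = 396122245293 → 9521578014457/396122245293
APPEND 20: p_10 = 20·9521578014457 + 1161324452239 = 191592884741379, q_10 = 20·396122245293 + 48314097604 = 7970759003464 → 191592884741379/7970759003464
APPEND 42: p_11 = 42·191592884741379 + 9521578014457 = 8056422737152375, q_11 = 42·7970759003464 + 396122245293 = 335168000390781 → 8056422737152375/335168000390781
APPEND 13: p_12 = 13·8056422737152375 + 191592884741379 = 104925088467722254, q_12 = 13·335168000390781 + 7970759003464 = 4365154764083617 → 104925088467722254/4365154764083617
APPEND 24: p_13 = 24·104925088467722254 + 8056422737152375 = 2526258545962486471, q_13 = 24·4365154764083617 + 335168000390781 = 105098882338397589 → 2526258545962486471/105098882338397589
APPEND 2: p_14 = 2·2526258545962486471 + 104925088467722254 = 5157442180392695196, q_14 = 2·105098882338397589 + 4365154764083617 = 214562919440878795 → 5157442180392695196/214562919440878795

24/1
338753/14093
6412469514/266775299
230982396545/9609464461
9521578014457/396122245293
191592884741379/7970759003464
104925088467722254/4365154764083617
5157442180392695196/214562919440878795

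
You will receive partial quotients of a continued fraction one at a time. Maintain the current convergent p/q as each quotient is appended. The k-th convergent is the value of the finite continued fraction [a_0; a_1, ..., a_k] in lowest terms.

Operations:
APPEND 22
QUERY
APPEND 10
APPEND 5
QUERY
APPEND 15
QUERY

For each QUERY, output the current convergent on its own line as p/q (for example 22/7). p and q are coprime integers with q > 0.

APPEND 22: p_0 = 22·1 + 0 = 22, q_0 = 22·0 + 1 = 1 → 22/1
APPEND 10: p_1 = 10·22 + 1 = 221, q_1 = 10·1 + 0 = 10 → 221/10
APPEND 5: p_2 = 5·221 + 22 = 1127, q_2 = 5·10 + 1 = 51 → 1127/51
APPEND 15: p_3 = 15·1127 + 221 = 17126, q_3 = 15·51 + 10 = 775 → 17126/775

22/1
1127/51
17126/775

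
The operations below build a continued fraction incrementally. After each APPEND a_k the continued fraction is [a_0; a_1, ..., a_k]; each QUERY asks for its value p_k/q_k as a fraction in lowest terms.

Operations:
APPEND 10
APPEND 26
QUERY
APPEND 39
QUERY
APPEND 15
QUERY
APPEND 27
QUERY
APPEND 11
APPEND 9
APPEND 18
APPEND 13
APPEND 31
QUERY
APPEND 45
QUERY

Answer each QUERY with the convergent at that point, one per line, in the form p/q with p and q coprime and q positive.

APPEND 10: p_0 = 10·1 + 0 = 10, q_0 = 10·0 + 1 = 1 → 10/1
APPEND 26: p_1 = 26·10 + 1 = 261, q_1 = 26·1 + 0 = 26 → 261/26
APPEND 39: p_2 = 39·261 + 10 = 10189, q_2 = 39·26 + 1 = 1015 → 10189/1015
APPEND 15: p_3 = 15·10189 + 261 = 153096, q_3 = 15·1015 + 26 = 15251 → 153096/15251
APPEND 27: p_4 = 27·153096 + 10189 = 4143781, q_4 = 27·15251 + 1015 = 412792 → 4143781/412792
APPEND 11: p_5 = 11·4143781 + 153096 = 45734687, q_5 = 11·412792 + 15251 = 4555963 → 45734687/4555963
APPEND 9: p_6 = 9·45734687 + 4143781 = 415755964, q_6 = 9·4555963 + 412792 = 41416459 → 415755964/41416459
APPEND 18: p_7 = 18·415755964 + 45734687 = 7529342039, q_7 = 18·41416459 + 4555963 = 750052225 → 7529342039/750052225
APPEND 13: p_8 = 13·7529342039 + 415755964 = 98297202471, q_8 = 13·750052225 + 41416459 = 9792095384 → 98297202471/9792095384
APPEND 31: p_9 = 31·98297202471 + 7529342039 = 3054742618640, q_9 = 31·9792095384 + 750052225 = 304305009129 → 3054742618640/304305009129
APPEND 45: p_10 = 45·3054742618640 + 98297202471 = 137561715041271, q_10 = 45·304305009129 + 9792095384 = 13703517506189 → 137561715041271/13703517506189

261/26
10189/1015
153096/15251
4143781/412792
3054742618640/304305009129
137561715041271/13703517506189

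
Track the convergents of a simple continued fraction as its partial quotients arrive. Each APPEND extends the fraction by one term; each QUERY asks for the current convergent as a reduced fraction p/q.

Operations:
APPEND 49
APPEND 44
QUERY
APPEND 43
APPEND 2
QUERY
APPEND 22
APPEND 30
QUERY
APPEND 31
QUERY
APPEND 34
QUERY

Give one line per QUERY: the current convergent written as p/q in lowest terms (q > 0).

2157/44
187757/3830
126891377/2588420
3937856141/80327173
134014000171/2733712302

APPEND 49: p_0 = 49·1 + 0 = 49, q_0 = 49·0 + 1 = 1 → 49/1
APPEND 44: p_1 = 44·49 + 1 = 2157, q_1 = 44·1 + 0 = 44 → 2157/44
APPEND 43: p_2 = 43·2157 + 49 = 92800, q_2 = 43·44 + 1 = 1893 → 92800/1893
APPEND 2: p_3 = 2·92800 + 2157 = 187757, q_3 = 2·1893 + 44 = 3830 → 187757/3830
APPEND 22: p_4 = 22·187757 + 92800 = 4223454, q_4 = 22·3830 + 1893 = 86153 → 4223454/86153
APPEND 30: p_5 = 30·4223454 + 187757 = 126891377, q_5 = 30·86153 + 3830 = 2588420 → 126891377/2588420
APPEND 31: p_6 = 31·126891377 + 4223454 = 3937856141, q_6 = 31·2588420 + 86153 = 80327173 → 3937856141/80327173
APPEND 34: p_7 = 34·3937856141 + 126891377 = 134014000171, q_7 = 34·80327173 + 2588420 = 2733712302 → 134014000171/2733712302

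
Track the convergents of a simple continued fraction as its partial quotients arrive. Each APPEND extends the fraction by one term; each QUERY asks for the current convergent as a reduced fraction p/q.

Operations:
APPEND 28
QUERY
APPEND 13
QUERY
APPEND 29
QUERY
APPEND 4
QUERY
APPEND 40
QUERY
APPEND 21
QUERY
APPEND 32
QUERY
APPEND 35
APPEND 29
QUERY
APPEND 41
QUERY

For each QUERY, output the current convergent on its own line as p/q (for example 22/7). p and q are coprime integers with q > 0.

APPEND 28: p_0 = 28·1 + 0 = 28, q_0 = 28·0 + 1 = 1 → 28/1
APPEND 13: p_1 = 13·28 + 1 = 365, q_1 = 13·1 + 0 = 13 → 365/13
APPEND 29: p_2 = 29·365 + 28 = 10613, q_2 = 29·13 + 1 = 378 → 10613/378
APPEND 4: p_3 = 4·10613 + 365 = 42817, q_3 = 4·378 + 13 = 1525 → 42817/1525
APPEND 40: p_4 = 40·42817 + 10613 = 1723293, q_4 = 40·1525 + 378 = 61378 → 1723293/61378
APPEND 21: p_5 = 21·1723293 + 42817 = 36231970, q_5 = 21·61378 + 1525 = 1290463 → 36231970/1290463
APPEND 32: p_6 = 32·36231970 + 1723293 = 1161146333, q_6 = 32·1290463 + 61378 = 41356194 → 1161146333/41356194
APPEND 35: p_7 = 35·1161146333 + 36231970 = 40676353625, q_7 = 35·41356194 + 1290463 = 1448757253 → 40676353625/1448757253
APPEND 29: p_8 = 29·40676353625 + 1161146333 = 1180775401458, q_8 = 29·1448757253 + 41356194 = 42055316531 → 1180775401458/42055316531
APPEND 41: p_9 = 41·1180775401458 + 40676353625 = 48452467813403, q_9 = 41·42055316531 + 1448757253 = 1725716735024 → 48452467813403/1725716735024

28/1
365/13
10613/378
42817/1525
1723293/61378
36231970/1290463
1161146333/41356194
1180775401458/42055316531
48452467813403/1725716735024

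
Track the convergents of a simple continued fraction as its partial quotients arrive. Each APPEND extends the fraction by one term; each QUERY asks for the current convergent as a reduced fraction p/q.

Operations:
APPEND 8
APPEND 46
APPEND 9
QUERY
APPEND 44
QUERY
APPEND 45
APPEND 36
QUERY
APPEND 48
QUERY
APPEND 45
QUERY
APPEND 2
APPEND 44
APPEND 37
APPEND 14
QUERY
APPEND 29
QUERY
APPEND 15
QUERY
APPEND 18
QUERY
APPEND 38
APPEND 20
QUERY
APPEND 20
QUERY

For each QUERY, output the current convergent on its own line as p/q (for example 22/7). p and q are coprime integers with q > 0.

3329/415
146845/18306
238155589/29688966
11438079626/1425894553
514951738759/64194943851
24061914533156321/2999607800385419
699510920072454968/87202471333393033
10516725715619980841/1311036677801280914
190000573801232110106/23685862671756449485
144800771177050035407486/18051162226762683676365
2903245962071163148314589/361924618353458219888644

APPEND 8: p_0 = 8·1 + 0 = 8, q_0 = 8·0 + 1 = 1 → 8/1
APPEND 46: p_1 = 46·8 + 1 = 369, q_1 = 46·1 + 0 = 46 → 369/46
APPEND 9: p_2 = 9·369 + 8 = 3329, q_2 = 9·46 + 1 = 415 → 3329/415
APPEND 44: p_3 = 44·3329 + 369 = 146845, q_3 = 44·415 + 46 = 18306 → 146845/18306
APPEND 45: p_4 = 45·146845 + 3329 = 6611354, q_4 = 45·18306 + 415 = 824185 → 6611354/824185
APPEND 36: p_5 = 36·6611354 + 146845 = 238155589, q_5 = 36·824185 + 18306 = 29688966 → 238155589/29688966
APPEND 48: p_6 = 48·238155589 + 6611354 = 11438079626, q_6 = 48·29688966 + 824185 = 1425894553 → 11438079626/1425894553
APPEND 45: p_7 = 45·11438079626 + 238155589 = 514951738759, q_7 = 45·1425894553 + 29688966 = 64194943851 → 514951738759/64194943851
APPEND 2: p_8 = 2·514951738759 + 11438079626 = 1041341557144, q_8 = 2·64194943851 + 1425894553 = 129815782255 → 1041341557144/129815782255
APPEND 44: p_9 = 44·1041341557144 + 514951738759 = 46333980253095, q_9 = 44·129815782255 + 64194943851 = 5776089363071 → 46333980253095/5776089363071
APPEND 37: p_10 = 37·46333980253095 + 1041341557144 = 1715398610921659, q_10 = 37·5776089363071 + 129815782255 = 213845122215882 → 1715398610921659/213845122215882
APPEND 14: p_11 = 14·1715398610921659 + 46333980253095 = 24061914533156321, q_11 = 14·213845122215882 + 5776089363071 = 2999607800385419 → 24061914533156321/2999607800385419
APPEND 29: p_12 = 29·24061914533156321 + 1715398610921659 = 699510920072454968, q_12 = 29·2999607800385419 + 213845122215882 = 87202471333393033 → 699510920072454968/87202471333393033
APPEND 15: p_13 = 15·699510920072454968 + 24061914533156321 = 10516725715619980841, q_13 = 15·87202471333393033 + 2999607800385419 = 1311036677801280914 → 10516725715619980841/1311036677801280914
APPEND 18: p_14 = 18·10516725715619980841 + 699510920072454968 = 190000573801232110106, q_14 = 18·1311036677801280914 + 87202471333393033 = 23685862671756449485 → 190000573801232110106/23685862671756449485
APPEND 38: p_15 = 38·190000573801232110106 + 10516725715619980841 = 7230538530162440164869, q_15 = 38·23685862671756449485 + 1311036677801280914 = 901373818204546361344 → 7230538530162440164869/901373818204546361344
APPEND 20: p_16 = 20·7230538530162440164869 + 190000573801232110106 = 144800771177050035407486, q_16 = 20·901373818204546361344 + 23685862671756449485 = 18051162226762683676365 → 144800771177050035407486/18051162226762683676365
APPEND 20: p_17 = 20·144800771177050035407486 + 7230538530162440164869 = 2903245962071163148314589, q_17 = 20·18051162226762683676365 + 901373818204546361344 = 361924618353458219888644 → 2903245962071163148314589/361924618353458219888644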